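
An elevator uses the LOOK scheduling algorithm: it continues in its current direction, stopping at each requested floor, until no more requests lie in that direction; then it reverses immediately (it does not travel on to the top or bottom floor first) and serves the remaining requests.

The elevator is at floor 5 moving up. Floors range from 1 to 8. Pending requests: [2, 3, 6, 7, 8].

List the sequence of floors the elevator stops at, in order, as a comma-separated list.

Current: 5, moving UP
Serve above first (ascending): [6, 7, 8]
Then reverse, serve below (descending): [3, 2]

Answer: 6, 7, 8, 3, 2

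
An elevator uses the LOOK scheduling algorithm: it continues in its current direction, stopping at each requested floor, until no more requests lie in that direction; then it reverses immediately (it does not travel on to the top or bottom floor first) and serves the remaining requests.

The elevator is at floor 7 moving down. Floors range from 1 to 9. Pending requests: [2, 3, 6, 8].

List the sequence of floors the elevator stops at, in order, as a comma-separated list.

Current: 7, moving DOWN
Serve below first (descending): [6, 3, 2]
Then reverse, serve above (ascending): [8]

Answer: 6, 3, 2, 8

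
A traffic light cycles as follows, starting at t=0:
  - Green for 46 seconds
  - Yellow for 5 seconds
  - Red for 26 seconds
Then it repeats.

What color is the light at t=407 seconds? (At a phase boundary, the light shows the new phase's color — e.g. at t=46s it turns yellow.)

Cycle length = 46 + 5 + 26 = 77s
t = 407, phase_t = 407 mod 77 = 22
22 < 46 (green end) → GREEN

Answer: green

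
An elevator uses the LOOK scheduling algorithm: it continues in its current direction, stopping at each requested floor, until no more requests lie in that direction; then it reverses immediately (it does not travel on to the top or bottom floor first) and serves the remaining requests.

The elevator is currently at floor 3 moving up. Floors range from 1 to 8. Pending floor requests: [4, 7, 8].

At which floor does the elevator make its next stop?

Answer: 4

Derivation:
Current floor: 3, direction: up
Requests above: [4, 7, 8]
Requests below: []
Moving up and requests lie above → nearest above is min([4, 7, 8]) = 4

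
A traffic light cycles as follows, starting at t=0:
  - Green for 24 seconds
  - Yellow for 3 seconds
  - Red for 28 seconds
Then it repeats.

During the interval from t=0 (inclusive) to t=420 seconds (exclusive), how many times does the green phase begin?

Cycle = 24+3+28 = 55s
green phase starts at t = k*55 + 0 for k=0,1,2,...
Need k*55+0 < 420 → k < 7.636
k ∈ {0, ..., 7} → 8 starts

Answer: 8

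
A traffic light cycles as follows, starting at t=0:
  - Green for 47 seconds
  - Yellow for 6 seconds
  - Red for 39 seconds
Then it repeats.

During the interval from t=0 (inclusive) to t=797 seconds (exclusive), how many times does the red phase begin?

Cycle = 47+6+39 = 92s
red phase starts at t = k*92 + 53 for k=0,1,2,...
Need k*92+53 < 797 → k < 8.087
k ∈ {0, ..., 8} → 9 starts

Answer: 9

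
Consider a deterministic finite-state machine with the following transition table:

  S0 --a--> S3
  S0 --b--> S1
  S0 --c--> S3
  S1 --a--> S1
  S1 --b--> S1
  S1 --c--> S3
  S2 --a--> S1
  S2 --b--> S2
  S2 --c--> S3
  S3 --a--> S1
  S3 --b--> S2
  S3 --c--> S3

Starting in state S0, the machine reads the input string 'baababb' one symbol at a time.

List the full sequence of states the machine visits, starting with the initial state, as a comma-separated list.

Start: S0
  read 'b': S0 --b--> S1
  read 'a': S1 --a--> S1
  read 'a': S1 --a--> S1
  read 'b': S1 --b--> S1
  read 'a': S1 --a--> S1
  read 'b': S1 --b--> S1
  read 'b': S1 --b--> S1

Answer: S0, S1, S1, S1, S1, S1, S1, S1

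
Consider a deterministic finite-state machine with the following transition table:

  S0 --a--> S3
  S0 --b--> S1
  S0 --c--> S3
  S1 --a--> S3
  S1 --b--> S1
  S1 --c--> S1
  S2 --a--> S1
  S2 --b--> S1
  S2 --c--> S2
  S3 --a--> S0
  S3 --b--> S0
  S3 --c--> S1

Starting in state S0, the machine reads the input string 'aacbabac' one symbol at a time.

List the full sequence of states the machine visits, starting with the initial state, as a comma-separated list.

Start: S0
  read 'a': S0 --a--> S3
  read 'a': S3 --a--> S0
  read 'c': S0 --c--> S3
  read 'b': S3 --b--> S0
  read 'a': S0 --a--> S3
  read 'b': S3 --b--> S0
  read 'a': S0 --a--> S3
  read 'c': S3 --c--> S1

Answer: S0, S3, S0, S3, S0, S3, S0, S3, S1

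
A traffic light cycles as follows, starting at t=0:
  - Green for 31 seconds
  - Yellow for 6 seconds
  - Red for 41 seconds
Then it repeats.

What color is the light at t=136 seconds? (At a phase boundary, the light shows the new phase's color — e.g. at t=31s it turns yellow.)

Cycle length = 31 + 6 + 41 = 78s
t = 136, phase_t = 136 mod 78 = 58
58 >= 37 → RED

Answer: red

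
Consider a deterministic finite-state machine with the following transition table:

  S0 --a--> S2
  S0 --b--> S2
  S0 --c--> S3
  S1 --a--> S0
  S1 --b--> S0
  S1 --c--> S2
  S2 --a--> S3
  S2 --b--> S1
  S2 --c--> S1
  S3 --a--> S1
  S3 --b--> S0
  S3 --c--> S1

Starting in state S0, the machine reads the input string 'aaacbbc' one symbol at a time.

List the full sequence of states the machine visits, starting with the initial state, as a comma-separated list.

Start: S0
  read 'a': S0 --a--> S2
  read 'a': S2 --a--> S3
  read 'a': S3 --a--> S1
  read 'c': S1 --c--> S2
  read 'b': S2 --b--> S1
  read 'b': S1 --b--> S0
  read 'c': S0 --c--> S3

Answer: S0, S2, S3, S1, S2, S1, S0, S3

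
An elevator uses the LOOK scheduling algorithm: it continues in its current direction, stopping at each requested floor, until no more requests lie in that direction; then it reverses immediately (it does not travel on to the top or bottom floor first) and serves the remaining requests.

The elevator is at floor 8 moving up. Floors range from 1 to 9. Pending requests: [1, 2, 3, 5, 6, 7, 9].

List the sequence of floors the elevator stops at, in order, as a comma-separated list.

Current: 8, moving UP
Serve above first (ascending): [9]
Then reverse, serve below (descending): [7, 6, 5, 3, 2, 1]

Answer: 9, 7, 6, 5, 3, 2, 1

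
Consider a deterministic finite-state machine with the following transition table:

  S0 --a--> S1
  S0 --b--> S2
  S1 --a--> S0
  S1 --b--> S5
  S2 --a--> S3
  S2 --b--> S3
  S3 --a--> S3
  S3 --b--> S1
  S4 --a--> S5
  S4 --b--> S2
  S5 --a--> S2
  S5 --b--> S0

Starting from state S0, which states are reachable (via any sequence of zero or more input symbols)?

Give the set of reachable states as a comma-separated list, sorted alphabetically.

Answer: S0, S1, S2, S3, S5

Derivation:
BFS from S0:
  visit S0: S0--a-->S1 (new), S0--b-->S2 (new)
  visit S1: S1--a-->S0 (seen), S1--b-->S5 (new)
  visit S2: S2--a-->S3 (new), S2--b-->S3 (seen)
  visit S5: S5--a-->S2 (seen), S5--b-->S0 (seen)
  visit S3: S3--a-->S3 (seen), S3--b-->S1 (seen)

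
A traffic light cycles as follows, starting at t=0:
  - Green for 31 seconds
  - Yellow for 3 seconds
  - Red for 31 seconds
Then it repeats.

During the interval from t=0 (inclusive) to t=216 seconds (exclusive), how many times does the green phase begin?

Cycle = 31+3+31 = 65s
green phase starts at t = k*65 + 0 for k=0,1,2,...
Need k*65+0 < 216 → k < 3.323
k ∈ {0, ..., 3} → 4 starts

Answer: 4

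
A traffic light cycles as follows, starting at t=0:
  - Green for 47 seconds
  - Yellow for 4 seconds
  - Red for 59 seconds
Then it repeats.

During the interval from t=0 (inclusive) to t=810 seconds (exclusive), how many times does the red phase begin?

Cycle = 47+4+59 = 110s
red phase starts at t = k*110 + 51 for k=0,1,2,...
Need k*110+51 < 810 → k < 6.900
k ∈ {0, ..., 6} → 7 starts

Answer: 7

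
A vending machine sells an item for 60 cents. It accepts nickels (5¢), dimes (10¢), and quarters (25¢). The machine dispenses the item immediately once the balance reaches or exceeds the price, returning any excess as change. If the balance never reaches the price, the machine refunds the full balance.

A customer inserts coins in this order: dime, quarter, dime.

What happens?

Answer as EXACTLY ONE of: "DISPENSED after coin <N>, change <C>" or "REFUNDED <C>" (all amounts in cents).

Answer: REFUNDED 45

Derivation:
Price: 60¢
Coin 1 (dime, 10¢): balance = 10¢
Coin 2 (quarter, 25¢): balance = 35¢
Coin 3 (dime, 10¢): balance = 45¢
All coins inserted, balance 45¢ < price 60¢ → REFUND 45¢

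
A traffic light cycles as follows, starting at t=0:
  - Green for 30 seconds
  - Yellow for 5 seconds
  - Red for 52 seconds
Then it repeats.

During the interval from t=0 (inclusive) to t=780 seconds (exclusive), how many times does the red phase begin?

Cycle = 30+5+52 = 87s
red phase starts at t = k*87 + 35 for k=0,1,2,...
Need k*87+35 < 780 → k < 8.563
k ∈ {0, ..., 8} → 9 starts

Answer: 9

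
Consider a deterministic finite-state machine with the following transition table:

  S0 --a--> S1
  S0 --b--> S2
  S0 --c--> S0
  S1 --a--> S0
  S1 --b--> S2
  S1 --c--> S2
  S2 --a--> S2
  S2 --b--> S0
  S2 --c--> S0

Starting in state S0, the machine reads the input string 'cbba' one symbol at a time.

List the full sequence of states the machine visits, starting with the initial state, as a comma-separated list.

Answer: S0, S0, S2, S0, S1

Derivation:
Start: S0
  read 'c': S0 --c--> S0
  read 'b': S0 --b--> S2
  read 'b': S2 --b--> S0
  read 'a': S0 --a--> S1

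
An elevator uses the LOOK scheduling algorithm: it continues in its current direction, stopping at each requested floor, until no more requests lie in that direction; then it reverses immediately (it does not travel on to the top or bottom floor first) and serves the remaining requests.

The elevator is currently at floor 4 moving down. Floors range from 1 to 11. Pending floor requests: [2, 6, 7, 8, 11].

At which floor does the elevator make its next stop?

Current floor: 4, direction: down
Requests above: [6, 7, 8, 11]
Requests below: [2]
Moving down and requests lie below → nearest below is max([2]) = 2

Answer: 2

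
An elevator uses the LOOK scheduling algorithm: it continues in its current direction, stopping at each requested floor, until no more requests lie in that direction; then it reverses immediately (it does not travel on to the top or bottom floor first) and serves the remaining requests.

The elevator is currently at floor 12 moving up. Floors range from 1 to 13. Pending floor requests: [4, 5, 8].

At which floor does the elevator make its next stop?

Answer: 8

Derivation:
Current floor: 12, direction: up
Requests above: []
Requests below: [4, 5, 8]
Moving up but no requests above → reverse; nearest below is max([4, 5, 8]) = 8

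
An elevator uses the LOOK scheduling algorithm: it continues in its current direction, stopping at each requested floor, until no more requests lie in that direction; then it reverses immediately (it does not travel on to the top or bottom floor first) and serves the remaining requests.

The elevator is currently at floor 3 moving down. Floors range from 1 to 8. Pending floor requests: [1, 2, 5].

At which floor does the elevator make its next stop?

Answer: 2

Derivation:
Current floor: 3, direction: down
Requests above: [5]
Requests below: [1, 2]
Moving down and requests lie below → nearest below is max([1, 2]) = 2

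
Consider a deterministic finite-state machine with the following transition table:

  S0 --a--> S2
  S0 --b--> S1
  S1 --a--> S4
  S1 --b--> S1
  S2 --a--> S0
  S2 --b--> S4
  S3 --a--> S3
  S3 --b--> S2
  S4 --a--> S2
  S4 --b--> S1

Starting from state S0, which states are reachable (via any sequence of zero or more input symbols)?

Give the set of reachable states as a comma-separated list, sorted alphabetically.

Answer: S0, S1, S2, S4

Derivation:
BFS from S0:
  visit S0: S0--a-->S2 (new), S0--b-->S1 (new)
  visit S2: S2--a-->S0 (seen), S2--b-->S4 (new)
  visit S1: S1--a-->S4 (seen), S1--b-->S1 (seen)
  visit S4: S4--a-->S2 (seen), S4--b-->S1 (seen)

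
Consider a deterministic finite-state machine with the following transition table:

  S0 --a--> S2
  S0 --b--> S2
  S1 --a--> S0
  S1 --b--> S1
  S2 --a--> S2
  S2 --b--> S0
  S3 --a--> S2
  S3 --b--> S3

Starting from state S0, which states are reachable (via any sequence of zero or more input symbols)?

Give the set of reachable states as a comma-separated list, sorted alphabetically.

Answer: S0, S2

Derivation:
BFS from S0:
  visit S0: S0--a-->S2 (new), S0--b-->S2 (seen)
  visit S2: S2--a-->S2 (seen), S2--b-->S0 (seen)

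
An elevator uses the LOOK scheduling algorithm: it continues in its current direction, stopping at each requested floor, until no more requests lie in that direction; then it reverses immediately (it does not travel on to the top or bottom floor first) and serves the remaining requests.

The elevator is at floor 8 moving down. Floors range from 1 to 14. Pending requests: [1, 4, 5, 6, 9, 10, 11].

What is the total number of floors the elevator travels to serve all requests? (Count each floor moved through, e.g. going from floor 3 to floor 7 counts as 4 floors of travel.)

Answer: 17

Derivation:
Start at floor 8 moving down, LOOK stop order: [6, 5, 4, 1, 9, 10, 11]
  8 → 6: |6-8| = 2, total = 2
  6 → 5: |5-6| = 1, total = 3
  5 → 4: |4-5| = 1, total = 4
  4 → 1: |1-4| = 3, total = 7
  1 → 9: |9-1| = 8, total = 15
  9 → 10: |10-9| = 1, total = 16
  10 → 11: |11-10| = 1, total = 17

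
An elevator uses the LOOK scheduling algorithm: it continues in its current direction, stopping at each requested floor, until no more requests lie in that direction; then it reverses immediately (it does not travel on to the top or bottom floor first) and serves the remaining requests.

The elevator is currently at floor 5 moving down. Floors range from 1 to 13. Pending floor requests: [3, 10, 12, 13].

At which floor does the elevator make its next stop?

Current floor: 5, direction: down
Requests above: [10, 12, 13]
Requests below: [3]
Moving down and requests lie below → nearest below is max([3]) = 3

Answer: 3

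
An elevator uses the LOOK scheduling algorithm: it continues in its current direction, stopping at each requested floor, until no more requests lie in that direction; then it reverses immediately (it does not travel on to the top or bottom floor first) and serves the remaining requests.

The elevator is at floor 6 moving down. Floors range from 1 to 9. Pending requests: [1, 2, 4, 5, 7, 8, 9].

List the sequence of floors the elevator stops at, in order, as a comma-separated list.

Answer: 5, 4, 2, 1, 7, 8, 9

Derivation:
Current: 6, moving DOWN
Serve below first (descending): [5, 4, 2, 1]
Then reverse, serve above (ascending): [7, 8, 9]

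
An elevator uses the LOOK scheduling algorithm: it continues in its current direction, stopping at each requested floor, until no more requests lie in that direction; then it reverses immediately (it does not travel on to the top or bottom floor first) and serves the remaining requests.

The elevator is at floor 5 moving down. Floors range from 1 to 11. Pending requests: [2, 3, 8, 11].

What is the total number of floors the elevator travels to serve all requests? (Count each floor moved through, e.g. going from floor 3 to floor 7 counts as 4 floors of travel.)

Start at floor 5 moving down, LOOK stop order: [3, 2, 8, 11]
  5 → 3: |3-5| = 2, total = 2
  3 → 2: |2-3| = 1, total = 3
  2 → 8: |8-2| = 6, total = 9
  8 → 11: |11-8| = 3, total = 12

Answer: 12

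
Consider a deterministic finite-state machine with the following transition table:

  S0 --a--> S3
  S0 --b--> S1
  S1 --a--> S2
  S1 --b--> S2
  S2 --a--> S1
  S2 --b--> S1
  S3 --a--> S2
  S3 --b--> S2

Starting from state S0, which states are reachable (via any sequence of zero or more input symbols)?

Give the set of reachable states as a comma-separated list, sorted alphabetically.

BFS from S0:
  visit S0: S0--a-->S3 (new), S0--b-->S1 (new)
  visit S3: S3--a-->S2 (new), S3--b-->S2 (seen)
  visit S1: S1--a-->S2 (seen), S1--b-->S2 (seen)
  visit S2: S2--a-->S1 (seen), S2--b-->S1 (seen)

Answer: S0, S1, S2, S3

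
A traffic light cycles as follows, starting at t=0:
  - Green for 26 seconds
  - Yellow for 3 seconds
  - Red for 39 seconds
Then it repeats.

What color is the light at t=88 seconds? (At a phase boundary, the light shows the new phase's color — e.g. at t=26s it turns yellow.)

Answer: green

Derivation:
Cycle length = 26 + 3 + 39 = 68s
t = 88, phase_t = 88 mod 68 = 20
20 < 26 (green end) → GREEN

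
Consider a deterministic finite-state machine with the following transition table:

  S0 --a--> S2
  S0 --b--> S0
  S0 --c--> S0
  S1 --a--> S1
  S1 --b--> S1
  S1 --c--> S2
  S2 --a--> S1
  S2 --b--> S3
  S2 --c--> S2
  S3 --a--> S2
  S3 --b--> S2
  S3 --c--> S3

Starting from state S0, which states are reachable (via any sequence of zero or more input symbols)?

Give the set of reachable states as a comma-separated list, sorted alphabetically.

Answer: S0, S1, S2, S3

Derivation:
BFS from S0:
  visit S0: S0--a-->S2 (new), S0--b-->S0 (seen), S0--c-->S0 (seen)
  visit S2: S2--a-->S1 (new), S2--b-->S3 (new), S2--c-->S2 (seen)
  visit S1: S1--a-->S1 (seen), S1--b-->S1 (seen), S1--c-->S2 (seen)
  visit S3: S3--a-->S2 (seen), S3--b-->S2 (seen), S3--c-->S3 (seen)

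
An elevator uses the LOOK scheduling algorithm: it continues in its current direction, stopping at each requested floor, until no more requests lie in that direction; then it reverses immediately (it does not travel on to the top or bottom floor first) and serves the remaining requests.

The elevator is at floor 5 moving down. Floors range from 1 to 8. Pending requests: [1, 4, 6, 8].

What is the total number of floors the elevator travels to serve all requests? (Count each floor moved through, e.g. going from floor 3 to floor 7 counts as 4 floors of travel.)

Answer: 11

Derivation:
Start at floor 5 moving down, LOOK stop order: [4, 1, 6, 8]
  5 → 4: |4-5| = 1, total = 1
  4 → 1: |1-4| = 3, total = 4
  1 → 6: |6-1| = 5, total = 9
  6 → 8: |8-6| = 2, total = 11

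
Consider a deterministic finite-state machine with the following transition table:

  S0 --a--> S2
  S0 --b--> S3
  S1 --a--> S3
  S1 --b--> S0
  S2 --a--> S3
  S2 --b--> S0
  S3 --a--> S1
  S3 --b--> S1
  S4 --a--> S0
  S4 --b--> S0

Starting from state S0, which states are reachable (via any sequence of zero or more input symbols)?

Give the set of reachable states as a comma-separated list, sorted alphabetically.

BFS from S0:
  visit S0: S0--a-->S2 (new), S0--b-->S3 (new)
  visit S2: S2--a-->S3 (seen), S2--b-->S0 (seen)
  visit S3: S3--a-->S1 (new), S3--b-->S1 (seen)
  visit S1: S1--a-->S3 (seen), S1--b-->S0 (seen)

Answer: S0, S1, S2, S3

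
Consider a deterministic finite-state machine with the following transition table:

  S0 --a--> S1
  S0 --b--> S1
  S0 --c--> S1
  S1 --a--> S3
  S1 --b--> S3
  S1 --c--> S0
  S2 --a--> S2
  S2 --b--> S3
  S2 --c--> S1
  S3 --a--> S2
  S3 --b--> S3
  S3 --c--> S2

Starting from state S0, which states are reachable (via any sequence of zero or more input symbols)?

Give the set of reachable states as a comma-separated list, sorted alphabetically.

Answer: S0, S1, S2, S3

Derivation:
BFS from S0:
  visit S0: S0--a-->S1 (new), S0--b-->S1 (seen), S0--c-->S1 (seen)
  visit S1: S1--a-->S3 (new), S1--b-->S3 (seen), S1--c-->S0 (seen)
  visit S3: S3--a-->S2 (new), S3--b-->S3 (seen), S3--c-->S2 (seen)
  visit S2: S2--a-->S2 (seen), S2--b-->S3 (seen), S2--c-->S1 (seen)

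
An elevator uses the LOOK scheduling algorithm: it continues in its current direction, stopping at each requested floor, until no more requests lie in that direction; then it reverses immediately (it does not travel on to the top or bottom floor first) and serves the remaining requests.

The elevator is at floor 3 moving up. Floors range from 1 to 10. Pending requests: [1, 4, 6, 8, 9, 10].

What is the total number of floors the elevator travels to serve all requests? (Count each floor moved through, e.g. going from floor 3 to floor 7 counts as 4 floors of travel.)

Answer: 16

Derivation:
Start at floor 3 moving up, LOOK stop order: [4, 6, 8, 9, 10, 1]
  3 → 4: |4-3| = 1, total = 1
  4 → 6: |6-4| = 2, total = 3
  6 → 8: |8-6| = 2, total = 5
  8 → 9: |9-8| = 1, total = 6
  9 → 10: |10-9| = 1, total = 7
  10 → 1: |1-10| = 9, total = 16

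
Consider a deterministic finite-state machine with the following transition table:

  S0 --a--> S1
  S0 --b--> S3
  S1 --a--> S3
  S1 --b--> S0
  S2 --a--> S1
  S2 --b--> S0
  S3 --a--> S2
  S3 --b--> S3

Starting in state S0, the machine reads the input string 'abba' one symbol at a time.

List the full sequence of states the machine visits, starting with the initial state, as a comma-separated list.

Start: S0
  read 'a': S0 --a--> S1
  read 'b': S1 --b--> S0
  read 'b': S0 --b--> S3
  read 'a': S3 --a--> S2

Answer: S0, S1, S0, S3, S2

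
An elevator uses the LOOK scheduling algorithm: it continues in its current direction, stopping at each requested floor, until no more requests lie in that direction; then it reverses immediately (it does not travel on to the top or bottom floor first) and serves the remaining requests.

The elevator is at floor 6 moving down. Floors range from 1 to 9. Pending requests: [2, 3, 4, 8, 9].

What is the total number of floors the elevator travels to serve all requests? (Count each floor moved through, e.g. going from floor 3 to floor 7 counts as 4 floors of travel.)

Answer: 11

Derivation:
Start at floor 6 moving down, LOOK stop order: [4, 3, 2, 8, 9]
  6 → 4: |4-6| = 2, total = 2
  4 → 3: |3-4| = 1, total = 3
  3 → 2: |2-3| = 1, total = 4
  2 → 8: |8-2| = 6, total = 10
  8 → 9: |9-8| = 1, total = 11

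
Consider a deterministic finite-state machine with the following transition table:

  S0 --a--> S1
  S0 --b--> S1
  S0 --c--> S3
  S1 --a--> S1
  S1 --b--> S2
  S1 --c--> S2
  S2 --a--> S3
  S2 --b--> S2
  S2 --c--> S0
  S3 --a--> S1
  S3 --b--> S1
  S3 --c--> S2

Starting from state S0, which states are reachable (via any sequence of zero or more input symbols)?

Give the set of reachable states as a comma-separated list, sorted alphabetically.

BFS from S0:
  visit S0: S0--a-->S1 (new), S0--b-->S1 (seen), S0--c-->S3 (new)
  visit S1: S1--a-->S1 (seen), S1--b-->S2 (new), S1--c-->S2 (seen)
  visit S3: S3--a-->S1 (seen), S3--b-->S1 (seen), S3--c-->S2 (seen)
  visit S2: S2--a-->S3 (seen), S2--b-->S2 (seen), S2--c-->S0 (seen)

Answer: S0, S1, S2, S3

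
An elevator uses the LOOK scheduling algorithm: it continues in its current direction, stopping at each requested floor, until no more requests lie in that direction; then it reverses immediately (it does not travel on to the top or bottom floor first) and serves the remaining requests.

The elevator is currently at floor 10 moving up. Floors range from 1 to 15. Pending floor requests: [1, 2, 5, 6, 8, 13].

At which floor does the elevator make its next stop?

Current floor: 10, direction: up
Requests above: [13]
Requests below: [1, 2, 5, 6, 8]
Moving up and requests lie above → nearest above is min([13]) = 13

Answer: 13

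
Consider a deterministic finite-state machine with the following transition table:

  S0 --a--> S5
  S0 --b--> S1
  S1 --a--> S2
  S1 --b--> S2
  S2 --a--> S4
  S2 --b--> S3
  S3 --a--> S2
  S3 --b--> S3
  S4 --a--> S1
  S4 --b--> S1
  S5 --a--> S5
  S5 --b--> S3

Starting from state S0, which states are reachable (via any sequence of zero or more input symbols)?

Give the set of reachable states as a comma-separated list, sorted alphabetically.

Answer: S0, S1, S2, S3, S4, S5

Derivation:
BFS from S0:
  visit S0: S0--a-->S5 (new), S0--b-->S1 (new)
  visit S5: S5--a-->S5 (seen), S5--b-->S3 (new)
  visit S1: S1--a-->S2 (new), S1--b-->S2 (seen)
  visit S3: S3--a-->S2 (seen), S3--b-->S3 (seen)
  visit S2: S2--a-->S4 (new), S2--b-->S3 (seen)
  visit S4: S4--a-->S1 (seen), S4--b-->S1 (seen)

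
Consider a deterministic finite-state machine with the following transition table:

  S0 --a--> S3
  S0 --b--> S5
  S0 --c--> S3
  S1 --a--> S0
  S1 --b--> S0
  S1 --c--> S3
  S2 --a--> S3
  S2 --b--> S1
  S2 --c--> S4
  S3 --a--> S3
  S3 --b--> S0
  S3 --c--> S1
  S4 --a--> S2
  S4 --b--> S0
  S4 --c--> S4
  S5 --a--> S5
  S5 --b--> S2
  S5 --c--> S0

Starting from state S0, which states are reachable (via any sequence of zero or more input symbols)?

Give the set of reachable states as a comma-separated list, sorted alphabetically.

BFS from S0:
  visit S0: S0--a-->S3 (new), S0--b-->S5 (new), S0--c-->S3 (seen)
  visit S3: S3--a-->S3 (seen), S3--b-->S0 (seen), S3--c-->S1 (new)
  visit S5: S5--a-->S5 (seen), S5--b-->S2 (new), S5--c-->S0 (seen)
  visit S1: S1--a-->S0 (seen), S1--b-->S0 (seen), S1--c-->S3 (seen)
  visit S2: S2--a-->S3 (seen), S2--b-->S1 (seen), S2--c-->S4 (new)
  visit S4: S4--a-->S2 (seen), S4--b-->S0 (seen), S4--c-->S4 (seen)

Answer: S0, S1, S2, S3, S4, S5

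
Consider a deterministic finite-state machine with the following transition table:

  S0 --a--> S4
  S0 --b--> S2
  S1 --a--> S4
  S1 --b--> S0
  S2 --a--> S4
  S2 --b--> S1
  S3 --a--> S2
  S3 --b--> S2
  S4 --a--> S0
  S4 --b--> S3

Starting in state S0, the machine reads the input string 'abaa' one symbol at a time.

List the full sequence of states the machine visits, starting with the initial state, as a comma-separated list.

Answer: S0, S4, S3, S2, S4

Derivation:
Start: S0
  read 'a': S0 --a--> S4
  read 'b': S4 --b--> S3
  read 'a': S3 --a--> S2
  read 'a': S2 --a--> S4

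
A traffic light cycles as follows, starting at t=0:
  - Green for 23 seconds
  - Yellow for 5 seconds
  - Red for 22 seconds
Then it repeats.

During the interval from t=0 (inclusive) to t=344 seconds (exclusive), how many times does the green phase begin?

Answer: 7

Derivation:
Cycle = 23+5+22 = 50s
green phase starts at t = k*50 + 0 for k=0,1,2,...
Need k*50+0 < 344 → k < 6.880
k ∈ {0, ..., 6} → 7 starts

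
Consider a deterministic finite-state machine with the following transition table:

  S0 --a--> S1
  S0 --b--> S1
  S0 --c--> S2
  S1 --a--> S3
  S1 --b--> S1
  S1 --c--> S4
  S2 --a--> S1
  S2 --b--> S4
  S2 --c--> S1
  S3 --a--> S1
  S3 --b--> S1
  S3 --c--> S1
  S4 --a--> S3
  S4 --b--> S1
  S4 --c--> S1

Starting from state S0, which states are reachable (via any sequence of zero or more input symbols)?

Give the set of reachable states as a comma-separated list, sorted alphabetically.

BFS from S0:
  visit S0: S0--a-->S1 (new), S0--b-->S1 (seen), S0--c-->S2 (new)
  visit S1: S1--a-->S3 (new), S1--b-->S1 (seen), S1--c-->S4 (new)
  visit S2: S2--a-->S1 (seen), S2--b-->S4 (seen), S2--c-->S1 (seen)
  visit S3: S3--a-->S1 (seen), S3--b-->S1 (seen), S3--c-->S1 (seen)
  visit S4: S4--a-->S3 (seen), S4--b-->S1 (seen), S4--c-->S1 (seen)

Answer: S0, S1, S2, S3, S4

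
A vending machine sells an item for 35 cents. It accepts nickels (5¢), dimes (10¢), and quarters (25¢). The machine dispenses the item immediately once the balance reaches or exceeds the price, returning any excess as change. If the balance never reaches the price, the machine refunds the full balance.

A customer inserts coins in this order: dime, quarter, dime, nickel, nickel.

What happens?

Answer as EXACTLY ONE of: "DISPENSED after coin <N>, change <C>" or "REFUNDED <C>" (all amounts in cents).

Answer: DISPENSED after coin 2, change 0

Derivation:
Price: 35¢
Coin 1 (dime, 10¢): balance = 10¢
Coin 2 (quarter, 25¢): balance = 35¢
  → balance >= price → DISPENSE, change = 35 - 35 = 0¢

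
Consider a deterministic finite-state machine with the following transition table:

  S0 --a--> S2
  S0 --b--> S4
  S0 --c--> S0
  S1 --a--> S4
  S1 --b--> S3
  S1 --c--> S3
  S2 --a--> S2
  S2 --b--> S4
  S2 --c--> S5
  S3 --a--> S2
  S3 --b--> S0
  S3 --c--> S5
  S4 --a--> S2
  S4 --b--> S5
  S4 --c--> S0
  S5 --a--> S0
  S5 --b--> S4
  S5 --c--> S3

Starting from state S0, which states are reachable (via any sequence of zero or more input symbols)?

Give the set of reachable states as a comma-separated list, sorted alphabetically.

Answer: S0, S2, S3, S4, S5

Derivation:
BFS from S0:
  visit S0: S0--a-->S2 (new), S0--b-->S4 (new), S0--c-->S0 (seen)
  visit S2: S2--a-->S2 (seen), S2--b-->S4 (seen), S2--c-->S5 (new)
  visit S4: S4--a-->S2 (seen), S4--b-->S5 (seen), S4--c-->S0 (seen)
  visit S5: S5--a-->S0 (seen), S5--b-->S4 (seen), S5--c-->S3 (new)
  visit S3: S3--a-->S2 (seen), S3--b-->S0 (seen), S3--c-->S5 (seen)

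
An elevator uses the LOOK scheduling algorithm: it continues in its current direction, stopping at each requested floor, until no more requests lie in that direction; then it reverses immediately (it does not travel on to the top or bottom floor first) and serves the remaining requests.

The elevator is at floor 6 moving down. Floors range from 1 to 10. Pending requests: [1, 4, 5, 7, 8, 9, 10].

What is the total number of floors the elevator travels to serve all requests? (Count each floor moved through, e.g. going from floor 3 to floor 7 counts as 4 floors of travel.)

Answer: 14

Derivation:
Start at floor 6 moving down, LOOK stop order: [5, 4, 1, 7, 8, 9, 10]
  6 → 5: |5-6| = 1, total = 1
  5 → 4: |4-5| = 1, total = 2
  4 → 1: |1-4| = 3, total = 5
  1 → 7: |7-1| = 6, total = 11
  7 → 8: |8-7| = 1, total = 12
  8 → 9: |9-8| = 1, total = 13
  9 → 10: |10-9| = 1, total = 14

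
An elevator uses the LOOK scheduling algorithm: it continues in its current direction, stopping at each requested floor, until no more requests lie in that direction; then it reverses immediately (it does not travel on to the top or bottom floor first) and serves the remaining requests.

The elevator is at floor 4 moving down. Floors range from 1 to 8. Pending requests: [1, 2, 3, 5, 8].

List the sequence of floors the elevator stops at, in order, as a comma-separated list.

Answer: 3, 2, 1, 5, 8

Derivation:
Current: 4, moving DOWN
Serve below first (descending): [3, 2, 1]
Then reverse, serve above (ascending): [5, 8]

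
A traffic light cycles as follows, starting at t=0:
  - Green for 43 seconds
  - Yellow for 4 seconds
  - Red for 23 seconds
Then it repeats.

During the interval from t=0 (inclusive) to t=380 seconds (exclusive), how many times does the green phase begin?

Cycle = 43+4+23 = 70s
green phase starts at t = k*70 + 0 for k=0,1,2,...
Need k*70+0 < 380 → k < 5.429
k ∈ {0, ..., 5} → 6 starts

Answer: 6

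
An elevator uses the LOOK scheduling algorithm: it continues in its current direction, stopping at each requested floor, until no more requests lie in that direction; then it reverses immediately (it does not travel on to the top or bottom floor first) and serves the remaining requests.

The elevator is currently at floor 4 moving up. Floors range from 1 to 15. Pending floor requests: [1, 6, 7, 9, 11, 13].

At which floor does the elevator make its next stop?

Answer: 6

Derivation:
Current floor: 4, direction: up
Requests above: [6, 7, 9, 11, 13]
Requests below: [1]
Moving up and requests lie above → nearest above is min([6, 7, 9, 11, 13]) = 6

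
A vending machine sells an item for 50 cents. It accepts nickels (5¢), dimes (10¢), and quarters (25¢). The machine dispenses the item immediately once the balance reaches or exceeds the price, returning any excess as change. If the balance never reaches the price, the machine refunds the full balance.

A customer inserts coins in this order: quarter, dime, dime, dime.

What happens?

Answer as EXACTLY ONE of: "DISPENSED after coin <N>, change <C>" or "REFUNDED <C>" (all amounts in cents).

Answer: DISPENSED after coin 4, change 5

Derivation:
Price: 50¢
Coin 1 (quarter, 25¢): balance = 25¢
Coin 2 (dime, 10¢): balance = 35¢
Coin 3 (dime, 10¢): balance = 45¢
Coin 4 (dime, 10¢): balance = 55¢
  → balance >= price → DISPENSE, change = 55 - 50 = 5¢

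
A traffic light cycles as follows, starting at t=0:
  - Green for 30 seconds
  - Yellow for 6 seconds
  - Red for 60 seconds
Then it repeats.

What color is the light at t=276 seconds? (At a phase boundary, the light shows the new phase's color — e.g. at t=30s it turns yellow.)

Cycle length = 30 + 6 + 60 = 96s
t = 276, phase_t = 276 mod 96 = 84
84 >= 36 → RED

Answer: red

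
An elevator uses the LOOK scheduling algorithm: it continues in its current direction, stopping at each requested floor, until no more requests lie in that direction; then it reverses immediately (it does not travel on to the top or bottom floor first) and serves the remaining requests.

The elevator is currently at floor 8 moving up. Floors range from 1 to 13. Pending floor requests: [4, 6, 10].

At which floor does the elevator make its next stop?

Answer: 10

Derivation:
Current floor: 8, direction: up
Requests above: [10]
Requests below: [4, 6]
Moving up and requests lie above → nearest above is min([10]) = 10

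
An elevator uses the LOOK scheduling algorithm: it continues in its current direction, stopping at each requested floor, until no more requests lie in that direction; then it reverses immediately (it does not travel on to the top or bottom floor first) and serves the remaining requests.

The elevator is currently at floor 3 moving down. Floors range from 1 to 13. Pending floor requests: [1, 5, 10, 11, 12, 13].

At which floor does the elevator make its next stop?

Answer: 1

Derivation:
Current floor: 3, direction: down
Requests above: [5, 10, 11, 12, 13]
Requests below: [1]
Moving down and requests lie below → nearest below is max([1]) = 1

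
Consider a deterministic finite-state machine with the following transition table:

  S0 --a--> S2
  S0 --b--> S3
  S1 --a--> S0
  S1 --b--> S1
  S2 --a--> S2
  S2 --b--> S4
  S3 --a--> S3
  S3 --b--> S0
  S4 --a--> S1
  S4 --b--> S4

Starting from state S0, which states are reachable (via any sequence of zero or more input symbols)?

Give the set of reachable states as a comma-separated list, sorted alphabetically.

BFS from S0:
  visit S0: S0--a-->S2 (new), S0--b-->S3 (new)
  visit S2: S2--a-->S2 (seen), S2--b-->S4 (new)
  visit S3: S3--a-->S3 (seen), S3--b-->S0 (seen)
  visit S4: S4--a-->S1 (new), S4--b-->S4 (seen)
  visit S1: S1--a-->S0 (seen), S1--b-->S1 (seen)

Answer: S0, S1, S2, S3, S4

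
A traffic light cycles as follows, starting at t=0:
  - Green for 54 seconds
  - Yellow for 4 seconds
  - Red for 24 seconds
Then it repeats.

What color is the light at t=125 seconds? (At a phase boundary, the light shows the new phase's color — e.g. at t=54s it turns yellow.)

Answer: green

Derivation:
Cycle length = 54 + 4 + 24 = 82s
t = 125, phase_t = 125 mod 82 = 43
43 < 54 (green end) → GREEN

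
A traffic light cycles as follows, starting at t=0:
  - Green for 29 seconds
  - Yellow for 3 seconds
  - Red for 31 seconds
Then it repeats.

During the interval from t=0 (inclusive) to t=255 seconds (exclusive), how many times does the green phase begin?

Answer: 5

Derivation:
Cycle = 29+3+31 = 63s
green phase starts at t = k*63 + 0 for k=0,1,2,...
Need k*63+0 < 255 → k < 4.048
k ∈ {0, ..., 4} → 5 starts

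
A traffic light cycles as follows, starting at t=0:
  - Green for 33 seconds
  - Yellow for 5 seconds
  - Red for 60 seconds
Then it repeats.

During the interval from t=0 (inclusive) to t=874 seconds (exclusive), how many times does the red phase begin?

Answer: 9

Derivation:
Cycle = 33+5+60 = 98s
red phase starts at t = k*98 + 38 for k=0,1,2,...
Need k*98+38 < 874 → k < 8.531
k ∈ {0, ..., 8} → 9 starts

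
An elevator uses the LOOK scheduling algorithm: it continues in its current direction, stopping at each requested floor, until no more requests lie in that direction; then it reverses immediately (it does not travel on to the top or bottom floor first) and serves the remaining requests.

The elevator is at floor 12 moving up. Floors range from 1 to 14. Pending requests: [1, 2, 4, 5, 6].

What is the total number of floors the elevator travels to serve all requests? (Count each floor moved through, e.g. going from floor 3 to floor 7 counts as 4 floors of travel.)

Answer: 11

Derivation:
Start at floor 12 moving up, LOOK stop order: [6, 5, 4, 2, 1]
  12 → 6: |6-12| = 6, total = 6
  6 → 5: |5-6| = 1, total = 7
  5 → 4: |4-5| = 1, total = 8
  4 → 2: |2-4| = 2, total = 10
  2 → 1: |1-2| = 1, total = 11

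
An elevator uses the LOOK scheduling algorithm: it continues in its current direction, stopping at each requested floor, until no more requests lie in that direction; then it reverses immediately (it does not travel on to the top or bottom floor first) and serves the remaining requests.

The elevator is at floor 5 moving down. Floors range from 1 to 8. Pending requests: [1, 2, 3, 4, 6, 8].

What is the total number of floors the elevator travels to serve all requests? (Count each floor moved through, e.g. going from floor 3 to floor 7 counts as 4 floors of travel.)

Start at floor 5 moving down, LOOK stop order: [4, 3, 2, 1, 6, 8]
  5 → 4: |4-5| = 1, total = 1
  4 → 3: |3-4| = 1, total = 2
  3 → 2: |2-3| = 1, total = 3
  2 → 1: |1-2| = 1, total = 4
  1 → 6: |6-1| = 5, total = 9
  6 → 8: |8-6| = 2, total = 11

Answer: 11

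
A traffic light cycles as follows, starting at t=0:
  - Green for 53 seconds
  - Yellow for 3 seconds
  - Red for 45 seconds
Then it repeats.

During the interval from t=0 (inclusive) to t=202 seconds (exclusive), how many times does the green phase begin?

Answer: 2

Derivation:
Cycle = 53+3+45 = 101s
green phase starts at t = k*101 + 0 for k=0,1,2,...
Need k*101+0 < 202 → k < 2.000
k ∈ {0, ..., 1} → 2 starts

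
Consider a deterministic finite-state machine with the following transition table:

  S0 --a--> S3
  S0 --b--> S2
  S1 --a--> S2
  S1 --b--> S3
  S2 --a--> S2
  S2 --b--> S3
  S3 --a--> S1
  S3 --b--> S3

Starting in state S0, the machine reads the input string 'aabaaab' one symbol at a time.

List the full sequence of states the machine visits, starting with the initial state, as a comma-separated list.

Answer: S0, S3, S1, S3, S1, S2, S2, S3

Derivation:
Start: S0
  read 'a': S0 --a--> S3
  read 'a': S3 --a--> S1
  read 'b': S1 --b--> S3
  read 'a': S3 --a--> S1
  read 'a': S1 --a--> S2
  read 'a': S2 --a--> S2
  read 'b': S2 --b--> S3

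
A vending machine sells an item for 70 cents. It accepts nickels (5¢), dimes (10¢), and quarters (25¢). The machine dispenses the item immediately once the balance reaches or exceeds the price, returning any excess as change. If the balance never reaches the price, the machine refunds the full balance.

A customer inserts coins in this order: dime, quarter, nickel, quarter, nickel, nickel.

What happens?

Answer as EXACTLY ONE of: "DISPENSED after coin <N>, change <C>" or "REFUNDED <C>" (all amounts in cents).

Price: 70¢
Coin 1 (dime, 10¢): balance = 10¢
Coin 2 (quarter, 25¢): balance = 35¢
Coin 3 (nickel, 5¢): balance = 40¢
Coin 4 (quarter, 25¢): balance = 65¢
Coin 5 (nickel, 5¢): balance = 70¢
  → balance >= price → DISPENSE, change = 70 - 70 = 0¢

Answer: DISPENSED after coin 5, change 0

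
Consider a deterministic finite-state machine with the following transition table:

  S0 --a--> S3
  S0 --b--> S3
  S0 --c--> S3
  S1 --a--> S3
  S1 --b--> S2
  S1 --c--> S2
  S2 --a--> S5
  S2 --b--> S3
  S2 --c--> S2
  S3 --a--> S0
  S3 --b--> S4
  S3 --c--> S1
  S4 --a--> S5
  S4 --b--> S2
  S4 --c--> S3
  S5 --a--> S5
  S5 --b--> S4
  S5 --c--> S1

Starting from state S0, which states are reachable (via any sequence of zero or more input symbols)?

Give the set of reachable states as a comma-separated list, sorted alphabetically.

BFS from S0:
  visit S0: S0--a-->S3 (new), S0--b-->S3 (seen), S0--c-->S3 (seen)
  visit S3: S3--a-->S0 (seen), S3--b-->S4 (new), S3--c-->S1 (new)
  visit S4: S4--a-->S5 (new), S4--b-->S2 (new), S4--c-->S3 (seen)
  visit S1: S1--a-->S3 (seen), S1--b-->S2 (seen), S1--c-->S2 (seen)
  visit S5: S5--a-->S5 (seen), S5--b-->S4 (seen), S5--c-->S1 (seen)
  visit S2: S2--a-->S5 (seen), S2--b-->S3 (seen), S2--c-->S2 (seen)

Answer: S0, S1, S2, S3, S4, S5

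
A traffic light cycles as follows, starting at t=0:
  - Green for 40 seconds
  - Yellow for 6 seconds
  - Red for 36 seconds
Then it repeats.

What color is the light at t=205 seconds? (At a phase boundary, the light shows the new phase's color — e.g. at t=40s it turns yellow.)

Cycle length = 40 + 6 + 36 = 82s
t = 205, phase_t = 205 mod 82 = 41
40 <= 41 < 46 (yellow end) → YELLOW

Answer: yellow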